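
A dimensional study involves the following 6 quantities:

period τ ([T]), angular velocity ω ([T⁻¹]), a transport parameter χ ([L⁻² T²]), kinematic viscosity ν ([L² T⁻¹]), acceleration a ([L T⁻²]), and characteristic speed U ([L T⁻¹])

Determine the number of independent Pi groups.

4

There are 6 variables and 2 base dimensions (L, T).
The dimension matrix has rank 2.
Independent dimensionless groups: 6 − 2 = 4.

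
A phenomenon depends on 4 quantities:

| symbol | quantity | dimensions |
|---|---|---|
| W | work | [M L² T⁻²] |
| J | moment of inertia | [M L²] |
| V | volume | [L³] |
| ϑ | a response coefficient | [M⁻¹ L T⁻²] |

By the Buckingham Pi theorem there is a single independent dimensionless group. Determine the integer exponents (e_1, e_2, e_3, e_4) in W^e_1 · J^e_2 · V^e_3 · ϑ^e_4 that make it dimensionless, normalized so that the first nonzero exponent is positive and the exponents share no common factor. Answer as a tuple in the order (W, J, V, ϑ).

(1, -2, 1, -1)

M: e_1·(1) + e_2·(1) + e_3·(0) + e_4·(-1) = 0
L: e_1·(2) + e_2·(2) + e_3·(3) + e_4·(1) = 0
T: e_1·(-2) + e_2·(0) + e_3·(0) + e_4·(-2) = 0
Solving this homogeneous linear system for the smallest-integer solution (first nonzero entry positive) gives (1, -2, 1, -1).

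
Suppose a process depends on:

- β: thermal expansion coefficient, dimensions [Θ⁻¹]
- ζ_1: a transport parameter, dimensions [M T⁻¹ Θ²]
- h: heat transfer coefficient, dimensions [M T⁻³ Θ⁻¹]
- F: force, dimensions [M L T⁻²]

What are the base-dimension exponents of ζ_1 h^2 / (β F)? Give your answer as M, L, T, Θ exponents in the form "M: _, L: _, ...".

M: 2, L: -1, T: -5, Θ: 1

Collect each base-dimension exponent across the product:
  M: −(0) + (1) + 2·(1) − (1) = 2
  L: −(0) + (0) + 2·(0) − (1) = -1
  T: −(0) + (-1) + 2·(-3) − (-2) = -5
  Θ: −(-1) + (2) + 2·(-1) − (0) = 1
So the dimensions are [M² L⁻¹ T⁻⁵ Θ].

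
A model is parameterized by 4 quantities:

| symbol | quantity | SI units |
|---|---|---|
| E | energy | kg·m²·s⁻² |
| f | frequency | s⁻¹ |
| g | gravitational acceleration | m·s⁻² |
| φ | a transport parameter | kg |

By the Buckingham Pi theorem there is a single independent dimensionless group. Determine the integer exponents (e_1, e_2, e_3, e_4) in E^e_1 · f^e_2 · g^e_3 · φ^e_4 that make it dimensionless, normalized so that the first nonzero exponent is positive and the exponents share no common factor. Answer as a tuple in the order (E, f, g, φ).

M: e_1·(1) + e_2·(0) + e_3·(0) + e_4·(1) = 0
L: e_1·(2) + e_2·(0) + e_3·(1) + e_4·(0) = 0
T: e_1·(-2) + e_2·(-1) + e_3·(-2) + e_4·(0) = 0
Solving this homogeneous linear system for the smallest-integer solution (first nonzero entry positive) gives (1, 2, -2, -1).

(1, 2, -2, -1)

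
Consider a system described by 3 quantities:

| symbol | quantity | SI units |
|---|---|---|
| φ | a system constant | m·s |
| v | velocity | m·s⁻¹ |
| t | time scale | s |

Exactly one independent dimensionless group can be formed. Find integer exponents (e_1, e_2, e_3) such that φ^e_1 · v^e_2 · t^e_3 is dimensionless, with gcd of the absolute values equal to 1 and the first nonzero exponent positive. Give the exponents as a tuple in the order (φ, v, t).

L: e_1·(1) + e_2·(1) + e_3·(0) = 0
T: e_1·(1) + e_2·(-1) + e_3·(1) = 0
Solving this homogeneous linear system for the smallest-integer solution (first nonzero entry positive) gives (1, -1, -2).

(1, -1, -2)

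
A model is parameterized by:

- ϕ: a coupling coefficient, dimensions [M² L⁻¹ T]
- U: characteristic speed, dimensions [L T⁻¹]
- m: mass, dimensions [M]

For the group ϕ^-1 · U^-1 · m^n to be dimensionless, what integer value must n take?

2

Balance the M exponent: (1)·n from m, plus −(2) − (0) = -2 from the rest, must sum to zero.
n − 2 = 0, so n = 2.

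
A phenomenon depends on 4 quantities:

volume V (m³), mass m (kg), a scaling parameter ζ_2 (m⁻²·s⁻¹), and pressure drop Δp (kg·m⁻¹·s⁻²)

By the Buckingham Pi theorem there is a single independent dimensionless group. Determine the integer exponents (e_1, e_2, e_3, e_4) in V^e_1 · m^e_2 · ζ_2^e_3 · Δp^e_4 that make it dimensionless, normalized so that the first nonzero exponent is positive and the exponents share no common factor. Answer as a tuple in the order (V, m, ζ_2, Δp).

(1, 1, 2, -1)

M: e_1·(0) + e_2·(1) + e_3·(0) + e_4·(1) = 0
L: e_1·(3) + e_2·(0) + e_3·(-2) + e_4·(-1) = 0
T: e_1·(0) + e_2·(0) + e_3·(-1) + e_4·(-2) = 0
Solving this homogeneous linear system for the smallest-integer solution (first nonzero entry positive) gives (1, 1, 2, -1).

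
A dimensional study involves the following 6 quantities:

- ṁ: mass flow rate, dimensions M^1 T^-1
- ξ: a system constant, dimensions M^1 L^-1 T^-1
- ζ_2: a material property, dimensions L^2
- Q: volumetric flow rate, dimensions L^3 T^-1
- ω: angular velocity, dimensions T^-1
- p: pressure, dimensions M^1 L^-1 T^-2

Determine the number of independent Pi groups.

There are 6 variables and 3 base dimensions (M, L, T).
The dimension matrix has rank 3.
Independent dimensionless groups: 6 − 3 = 3.

3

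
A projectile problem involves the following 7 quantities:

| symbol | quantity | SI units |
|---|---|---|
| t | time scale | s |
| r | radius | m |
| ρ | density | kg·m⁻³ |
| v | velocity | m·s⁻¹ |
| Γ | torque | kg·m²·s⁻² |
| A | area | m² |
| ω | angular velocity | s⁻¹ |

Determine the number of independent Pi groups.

There are 7 variables and 3 base dimensions (M, L, T).
The dimension matrix has rank 3.
Independent dimensionless groups: 7 − 3 = 4.

4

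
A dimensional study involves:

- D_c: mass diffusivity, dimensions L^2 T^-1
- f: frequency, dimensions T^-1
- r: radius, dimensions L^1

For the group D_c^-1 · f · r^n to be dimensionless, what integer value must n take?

2

Balance the L exponent: (1)·n from r, plus −(2) + (0) = -2 from the rest, must sum to zero.
n − 2 = 0, so n = 2.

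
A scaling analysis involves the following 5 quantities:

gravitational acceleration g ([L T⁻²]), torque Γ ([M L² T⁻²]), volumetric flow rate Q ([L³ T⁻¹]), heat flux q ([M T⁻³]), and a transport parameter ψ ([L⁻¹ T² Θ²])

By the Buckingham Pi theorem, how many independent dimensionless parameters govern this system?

There are 5 variables and 4 base dimensions (M, L, T, Θ).
The dimension matrix has rank 4.
Independent dimensionless groups: 5 − 4 = 1.

1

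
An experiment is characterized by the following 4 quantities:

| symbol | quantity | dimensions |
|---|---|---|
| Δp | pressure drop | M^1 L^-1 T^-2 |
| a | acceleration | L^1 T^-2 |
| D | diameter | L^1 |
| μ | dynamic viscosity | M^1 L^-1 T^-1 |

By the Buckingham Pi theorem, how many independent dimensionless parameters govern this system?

There are 4 variables and 3 base dimensions (M, L, T).
The dimension matrix has rank 3.
Independent dimensionless groups: 4 − 3 = 1.

1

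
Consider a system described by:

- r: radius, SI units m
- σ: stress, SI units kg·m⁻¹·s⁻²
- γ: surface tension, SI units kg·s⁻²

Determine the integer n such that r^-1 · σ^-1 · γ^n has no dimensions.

1

Balance the M exponent: (1)·n from γ, plus −(0) − (1) = -1 from the rest, must sum to zero.
n − 1 = 0, so n = 1.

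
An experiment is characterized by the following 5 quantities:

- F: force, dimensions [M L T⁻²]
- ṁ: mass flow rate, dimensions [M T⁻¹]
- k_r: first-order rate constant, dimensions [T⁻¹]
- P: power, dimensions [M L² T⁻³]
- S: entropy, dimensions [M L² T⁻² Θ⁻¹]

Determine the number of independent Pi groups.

There are 5 variables and 4 base dimensions (M, L, T, Θ).
The dimension matrix has rank 4.
Independent dimensionless groups: 5 − 4 = 1.

1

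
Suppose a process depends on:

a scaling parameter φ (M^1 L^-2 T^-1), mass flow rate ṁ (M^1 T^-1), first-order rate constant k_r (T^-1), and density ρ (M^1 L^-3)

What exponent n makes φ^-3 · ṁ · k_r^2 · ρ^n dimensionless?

2

Balance the M exponent: (1)·n from ρ, plus −3·(1) + (1) + 2·(0) = -2 from the rest, must sum to zero.
n − 2 = 0, so n = 2.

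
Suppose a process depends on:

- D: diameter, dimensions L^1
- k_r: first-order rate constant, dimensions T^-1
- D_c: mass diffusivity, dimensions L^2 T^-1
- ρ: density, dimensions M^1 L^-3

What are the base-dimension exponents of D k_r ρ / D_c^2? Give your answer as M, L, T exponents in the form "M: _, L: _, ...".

M: 1, L: -6, T: 1

Collect each base-dimension exponent across the product:
  M: (0) + (0) − 2·(0) + (1) = 1
  L: (1) + (0) − 2·(2) + (-3) = -6
  T: (0) + (-1) − 2·(-1) + (0) = 1
So the dimensions are [M L⁻⁶ T].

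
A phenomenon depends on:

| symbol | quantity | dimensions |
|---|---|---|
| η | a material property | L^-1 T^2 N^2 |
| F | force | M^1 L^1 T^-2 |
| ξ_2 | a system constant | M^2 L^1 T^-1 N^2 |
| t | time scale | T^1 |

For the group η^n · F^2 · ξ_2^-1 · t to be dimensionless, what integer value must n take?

1

Balance the L exponent: (-1)·n from η, plus 2·(1) − (1) + (0) = 1 from the rest, must sum to zero.
−n + 1 = 0, so n = 1.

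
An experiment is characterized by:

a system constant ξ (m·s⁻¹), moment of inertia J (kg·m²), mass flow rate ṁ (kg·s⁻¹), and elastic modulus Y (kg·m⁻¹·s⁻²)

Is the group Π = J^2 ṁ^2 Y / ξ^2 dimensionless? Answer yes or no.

no

Sum the exponent of each base dimension across the product:
  M: −2·[ξ]_M + 2·[J]_M + 2·[ṁ]_M + [Y]_M = −2·(0) + 2·(1) + 2·(1) + (1) = 5
  L: −2·[ξ]_L + 2·[J]_L + 2·[ṁ]_L + [Y]_L = −2·(1) + 2·(2) + 2·(0) + (-1) = 1
  T: −2·[ξ]_T + 2·[J]_T + 2·[ṁ]_T + [Y]_T = −2·(-1) + 2·(0) + 2·(-1) + (-2) = -2
Net dimensions [M⁵ L T⁻²] ≠ [1] — not dimensionless.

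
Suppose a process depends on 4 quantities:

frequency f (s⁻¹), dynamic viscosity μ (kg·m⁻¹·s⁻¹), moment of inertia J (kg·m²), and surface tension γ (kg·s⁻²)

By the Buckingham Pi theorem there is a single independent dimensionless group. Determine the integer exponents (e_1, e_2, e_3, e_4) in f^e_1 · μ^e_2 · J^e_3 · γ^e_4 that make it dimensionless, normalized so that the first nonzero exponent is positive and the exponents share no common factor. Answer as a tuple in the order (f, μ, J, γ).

M: e_1·(0) + e_2·(1) + e_3·(1) + e_4·(1) = 0
L: e_1·(0) + e_2·(-1) + e_3·(2) + e_4·(0) = 0
T: e_1·(-1) + e_2·(-1) + e_3·(0) + e_4·(-2) = 0
Solving this homogeneous linear system for the smallest-integer solution (first nonzero entry positive) gives (4, 2, 1, -3).

(4, 2, 1, -3)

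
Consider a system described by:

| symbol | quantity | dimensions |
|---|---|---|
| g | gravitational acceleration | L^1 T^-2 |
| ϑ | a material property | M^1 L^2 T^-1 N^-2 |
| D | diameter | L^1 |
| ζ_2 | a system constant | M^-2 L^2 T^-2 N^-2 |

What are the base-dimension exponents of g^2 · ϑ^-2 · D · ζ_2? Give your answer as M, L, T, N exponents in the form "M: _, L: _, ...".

M: -4, L: 1, T: -4, N: 2

Collect each base-dimension exponent across the product:
  M: 2·(0) − 2·(1) + (0) + (-2) = -4
  L: 2·(1) − 2·(2) + (1) + (2) = 1
  T: 2·(-2) − 2·(-1) + (0) + (-2) = -4
  N: 2·(0) − 2·(-2) + (0) + (-2) = 2
So the dimensions are [M⁻⁴ L T⁻⁴ N²].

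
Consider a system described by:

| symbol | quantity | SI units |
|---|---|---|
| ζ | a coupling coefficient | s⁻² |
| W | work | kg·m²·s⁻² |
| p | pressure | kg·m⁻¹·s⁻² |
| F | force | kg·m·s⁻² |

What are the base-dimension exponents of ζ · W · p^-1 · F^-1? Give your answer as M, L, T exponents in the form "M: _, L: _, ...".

Collect each base-dimension exponent across the product:
  M: (0) + (1) − (1) − (1) = -1
  L: (0) + (2) − (-1) − (1) = 2
  T: (-2) + (-2) − (-2) − (-2) = 0
So the dimensions are [M⁻¹ L²].

M: -1, L: 2, T: 0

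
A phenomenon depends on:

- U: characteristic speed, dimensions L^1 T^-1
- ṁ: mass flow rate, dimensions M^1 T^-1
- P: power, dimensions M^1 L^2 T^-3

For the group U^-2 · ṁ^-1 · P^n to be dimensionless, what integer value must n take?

Balance the M exponent: (1)·n from P, plus −2·(0) − (1) = -1 from the rest, must sum to zero.
n − 1 = 0, so n = 1.

1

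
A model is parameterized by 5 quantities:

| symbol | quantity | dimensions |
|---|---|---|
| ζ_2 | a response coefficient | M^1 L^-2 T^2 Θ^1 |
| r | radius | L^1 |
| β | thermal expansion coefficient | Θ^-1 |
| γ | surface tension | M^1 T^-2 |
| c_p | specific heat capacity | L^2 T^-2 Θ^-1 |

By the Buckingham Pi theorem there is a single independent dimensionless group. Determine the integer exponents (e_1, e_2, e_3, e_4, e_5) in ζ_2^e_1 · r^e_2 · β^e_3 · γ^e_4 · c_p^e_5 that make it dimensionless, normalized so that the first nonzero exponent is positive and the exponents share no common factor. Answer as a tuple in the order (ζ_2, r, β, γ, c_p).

(1, -2, -1, -1, 2)

M: e_1·(1) + e_2·(0) + e_3·(0) + e_4·(1) + e_5·(0) = 0
L: e_1·(-2) + e_2·(1) + e_3·(0) + e_4·(0) + e_5·(2) = 0
T: e_1·(2) + e_2·(0) + e_3·(0) + e_4·(-2) + e_5·(-2) = 0
Θ: e_1·(1) + e_2·(0) + e_3·(-1) + e_4·(0) + e_5·(-1) = 0
Solving this homogeneous linear system for the smallest-integer solution (first nonzero entry positive) gives (1, -2, -1, -1, 2).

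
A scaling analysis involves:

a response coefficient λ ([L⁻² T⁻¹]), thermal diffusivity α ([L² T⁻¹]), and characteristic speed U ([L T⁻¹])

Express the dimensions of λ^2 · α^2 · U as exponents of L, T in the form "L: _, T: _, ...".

Collect each base-dimension exponent across the product:
  L: 2·(-2) + 2·(2) + (1) = 1
  T: 2·(-1) + 2·(-1) + (-1) = -5
So the dimensions are [L T⁻⁵].

L: 1, T: -5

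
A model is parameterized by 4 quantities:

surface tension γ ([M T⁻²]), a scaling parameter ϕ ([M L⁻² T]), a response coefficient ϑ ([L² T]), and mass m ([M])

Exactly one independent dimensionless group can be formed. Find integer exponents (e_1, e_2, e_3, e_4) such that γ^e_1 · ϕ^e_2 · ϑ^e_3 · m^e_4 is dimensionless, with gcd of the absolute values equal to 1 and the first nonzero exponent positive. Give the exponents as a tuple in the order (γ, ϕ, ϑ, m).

(1, 1, 1, -2)

M: e_1·(1) + e_2·(1) + e_3·(0) + e_4·(1) = 0
L: e_1·(0) + e_2·(-2) + e_3·(2) + e_4·(0) = 0
T: e_1·(-2) + e_2·(1) + e_3·(1) + e_4·(0) = 0
Solving this homogeneous linear system for the smallest-integer solution (first nonzero entry positive) gives (1, 1, 1, -2).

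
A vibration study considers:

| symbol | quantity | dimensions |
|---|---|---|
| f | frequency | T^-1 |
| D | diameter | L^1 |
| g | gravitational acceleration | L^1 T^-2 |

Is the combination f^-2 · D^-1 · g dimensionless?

yes

Sum the exponent of each base dimension across the product:
  M: −2·[f]_M − [D]_M + [g]_M = −2·(0) − (0) + (0) = 0
  L: −2·[f]_L − [D]_L + [g]_L = −2·(0) − (1) + (1) = 0
  T: −2·[f]_T − [D]_T + [g]_T = −2·(-1) − (0) + (-2) = 0
All base exponents vanish — dimensionless.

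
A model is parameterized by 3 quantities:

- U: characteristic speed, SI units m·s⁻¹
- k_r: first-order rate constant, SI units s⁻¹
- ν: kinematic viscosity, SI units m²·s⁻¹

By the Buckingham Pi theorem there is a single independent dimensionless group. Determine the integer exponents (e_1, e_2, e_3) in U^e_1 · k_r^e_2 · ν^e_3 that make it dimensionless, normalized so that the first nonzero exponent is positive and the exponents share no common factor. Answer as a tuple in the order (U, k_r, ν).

L: e_1·(1) + e_2·(0) + e_3·(2) = 0
T: e_1·(-1) + e_2·(-1) + e_3·(-1) = 0
Solving this homogeneous linear system for the smallest-integer solution (first nonzero entry positive) gives (2, -1, -1).

(2, -1, -1)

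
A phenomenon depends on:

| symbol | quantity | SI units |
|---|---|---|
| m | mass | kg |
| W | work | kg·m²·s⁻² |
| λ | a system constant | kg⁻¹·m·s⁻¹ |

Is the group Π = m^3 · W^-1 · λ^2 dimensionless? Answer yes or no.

Sum the exponent of each base dimension across the product:
  M: 3·[m]_M − [W]_M + 2·[λ]_M = 3·(1) − (1) + 2·(-1) = 0
  L: 3·[m]_L − [W]_L + 2·[λ]_L = 3·(0) − (2) + 2·(1) = 0
  T: 3·[m]_T − [W]_T + 2·[λ]_T = 3·(0) − (-2) + 2·(-1) = 0
All base exponents vanish — dimensionless.

yes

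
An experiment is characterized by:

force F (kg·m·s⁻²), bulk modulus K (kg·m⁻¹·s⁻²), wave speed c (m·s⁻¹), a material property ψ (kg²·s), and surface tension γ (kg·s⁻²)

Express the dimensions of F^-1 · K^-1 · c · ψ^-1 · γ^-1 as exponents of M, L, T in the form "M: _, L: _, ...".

Collect each base-dimension exponent across the product:
  M: −(1) − (1) + (0) − (2) − (1) = -5
  L: −(1) − (-1) + (1) − (0) − (0) = 1
  T: −(-2) − (-2) + (-1) − (1) − (-2) = 4
So the dimensions are [M⁻⁵ L T⁴].

M: -5, L: 1, T: 4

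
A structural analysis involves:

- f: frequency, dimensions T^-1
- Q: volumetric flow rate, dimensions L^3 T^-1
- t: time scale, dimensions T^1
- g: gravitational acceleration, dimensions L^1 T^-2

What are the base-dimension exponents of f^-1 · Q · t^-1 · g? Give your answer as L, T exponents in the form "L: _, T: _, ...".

Collect each base-dimension exponent across the product:
  L: −(0) + (3) − (0) + (1) = 4
  T: −(-1) + (-1) − (1) + (-2) = -3
So the dimensions are [L⁴ T⁻³].

L: 4, T: -3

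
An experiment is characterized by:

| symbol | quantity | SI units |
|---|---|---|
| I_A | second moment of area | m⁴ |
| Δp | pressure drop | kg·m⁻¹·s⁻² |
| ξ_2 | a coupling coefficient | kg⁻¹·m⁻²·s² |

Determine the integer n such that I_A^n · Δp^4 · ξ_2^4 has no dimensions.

3

Balance the L exponent: (4)·n from I_A, plus 4·(-1) + 4·(-2) = -12 from the rest, must sum to zero.
4n − 12 = 0, so n = 3.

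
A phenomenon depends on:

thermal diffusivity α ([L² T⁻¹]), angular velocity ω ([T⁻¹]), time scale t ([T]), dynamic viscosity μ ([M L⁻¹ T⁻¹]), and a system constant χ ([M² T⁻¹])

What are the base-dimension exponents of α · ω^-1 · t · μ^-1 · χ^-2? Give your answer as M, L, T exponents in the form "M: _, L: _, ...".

Collect each base-dimension exponent across the product:
  M: (0) − (0) + (0) − (1) − 2·(2) = -5
  L: (2) − (0) + (0) − (-1) − 2·(0) = 3
  T: (-1) − (-1) + (1) − (-1) − 2·(-1) = 4
So the dimensions are [M⁻⁵ L³ T⁴].

M: -5, L: 3, T: 4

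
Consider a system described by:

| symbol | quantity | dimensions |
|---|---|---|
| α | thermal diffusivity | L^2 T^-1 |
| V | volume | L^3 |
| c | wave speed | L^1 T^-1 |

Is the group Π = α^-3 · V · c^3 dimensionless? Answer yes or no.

yes

Sum the exponent of each base dimension across the product:
  M: −3·[α]_M + [V]_M + 3·[c]_M = −3·(0) + (0) + 3·(0) = 0
  L: −3·[α]_L + [V]_L + 3·[c]_L = −3·(2) + (3) + 3·(1) = 0
  T: −3·[α]_T + [V]_T + 3·[c]_T = −3·(-1) + (0) + 3·(-1) = 0
  Θ: −3·[α]_Θ + [V]_Θ + 3·[c]_Θ = −3·(0) + (0) + 3·(0) = 0
All base exponents vanish — dimensionless.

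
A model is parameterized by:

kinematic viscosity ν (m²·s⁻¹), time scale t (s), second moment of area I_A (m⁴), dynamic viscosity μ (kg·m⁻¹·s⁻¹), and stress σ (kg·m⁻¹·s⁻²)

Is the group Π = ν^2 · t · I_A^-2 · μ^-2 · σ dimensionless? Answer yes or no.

Sum the exponent of each base dimension across the product:
  M: 2·[ν]_M + [t]_M − 2·[I_A]_M − 2·[μ]_M + [σ]_M = 2·(0) + (0) − 2·(0) − 2·(1) + (1) = -1
  L: 2·[ν]_L + [t]_L − 2·[I_A]_L − 2·[μ]_L + [σ]_L = 2·(2) + (0) − 2·(4) − 2·(-1) + (-1) = -3
  T: 2·[ν]_T + [t]_T − 2·[I_A]_T − 2·[μ]_T + [σ]_T = 2·(-1) + (1) − 2·(0) − 2·(-1) + (-2) = -1
Net dimensions [M⁻¹ L⁻³ T⁻¹] ≠ [1] — not dimensionless.

no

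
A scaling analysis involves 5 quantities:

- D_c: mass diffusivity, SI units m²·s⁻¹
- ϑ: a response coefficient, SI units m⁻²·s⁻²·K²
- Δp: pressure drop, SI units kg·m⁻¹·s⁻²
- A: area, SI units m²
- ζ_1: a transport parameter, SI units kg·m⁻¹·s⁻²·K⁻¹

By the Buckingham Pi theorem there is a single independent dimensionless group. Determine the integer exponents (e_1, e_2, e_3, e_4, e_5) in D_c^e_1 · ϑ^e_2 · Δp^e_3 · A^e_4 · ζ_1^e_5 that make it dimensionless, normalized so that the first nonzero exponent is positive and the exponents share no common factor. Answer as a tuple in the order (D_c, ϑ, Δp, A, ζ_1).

M: e_1·(0) + e_2·(0) + e_3·(1) + e_4·(0) + e_5·(1) = 0
L: e_1·(2) + e_2·(-2) + e_3·(-1) + e_4·(2) + e_5·(-1) = 0
T: e_1·(-1) + e_2·(-2) + e_3·(-2) + e_4·(0) + e_5·(-2) = 0
Θ: e_1·(0) + e_2·(2) + e_3·(0) + e_4·(0) + e_5·(-1) = 0
Solving this homogeneous linear system for the smallest-integer solution (first nonzero entry positive) gives (2, -1, 2, -3, -2).

(2, -1, 2, -3, -2)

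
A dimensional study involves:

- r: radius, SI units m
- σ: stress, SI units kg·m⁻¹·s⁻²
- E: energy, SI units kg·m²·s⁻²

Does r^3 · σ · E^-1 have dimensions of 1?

Sum the exponent of each base dimension across the product:
  M: 3·[r]_M + [σ]_M − [E]_M = 3·(0) + (1) − (1) = 0
  L: 3·[r]_L + [σ]_L − [E]_L = 3·(1) + (-1) − (2) = 0
  T: 3·[r]_T + [σ]_T − [E]_T = 3·(0) + (-2) − (-2) = 0
All base exponents vanish — dimensionless.

yes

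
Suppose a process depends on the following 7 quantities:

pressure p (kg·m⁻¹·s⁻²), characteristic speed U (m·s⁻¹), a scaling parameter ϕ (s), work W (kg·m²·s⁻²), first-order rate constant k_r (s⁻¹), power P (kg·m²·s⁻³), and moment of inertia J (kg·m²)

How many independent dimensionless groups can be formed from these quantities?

There are 7 variables and 3 base dimensions (M, L, T).
The dimension matrix has rank 3.
Independent dimensionless groups: 7 − 3 = 4.

4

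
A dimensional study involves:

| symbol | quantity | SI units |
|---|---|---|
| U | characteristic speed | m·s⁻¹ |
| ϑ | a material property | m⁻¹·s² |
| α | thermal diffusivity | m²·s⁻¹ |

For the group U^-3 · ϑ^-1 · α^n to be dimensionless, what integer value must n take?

1

Balance the L exponent: (2)·n from α, plus −3·(1) − (-1) = -2 from the rest, must sum to zero.
2n − 2 = 0, so n = 1.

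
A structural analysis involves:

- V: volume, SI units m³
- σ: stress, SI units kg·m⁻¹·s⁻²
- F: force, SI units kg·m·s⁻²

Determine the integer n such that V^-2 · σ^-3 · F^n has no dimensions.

Balance the M exponent: (1)·n from F, plus −2·(0) − 3·(1) = -3 from the rest, must sum to zero.
n − 3 = 0, so n = 3.

3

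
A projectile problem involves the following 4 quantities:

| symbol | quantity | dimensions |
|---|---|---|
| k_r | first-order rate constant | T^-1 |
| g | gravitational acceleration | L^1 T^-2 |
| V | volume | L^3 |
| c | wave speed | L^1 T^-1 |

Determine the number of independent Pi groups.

There are 4 variables and 2 base dimensions (L, T).
The dimension matrix has rank 2.
Independent dimensionless groups: 4 − 2 = 2.

2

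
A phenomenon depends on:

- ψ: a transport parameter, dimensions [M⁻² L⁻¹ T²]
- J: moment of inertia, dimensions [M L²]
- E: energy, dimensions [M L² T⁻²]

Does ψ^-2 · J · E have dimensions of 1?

no

Sum the exponent of each base dimension across the product:
  M: −2·[ψ]_M + [J]_M + [E]_M = −2·(-2) + (1) + (1) = 6
  L: −2·[ψ]_L + [J]_L + [E]_L = −2·(-1) + (2) + (2) = 6
  T: −2·[ψ]_T + [J]_T + [E]_T = −2·(2) + (0) + (-2) = -6
Net dimensions [M⁶ L⁶ T⁻⁶] ≠ [1] — not dimensionless.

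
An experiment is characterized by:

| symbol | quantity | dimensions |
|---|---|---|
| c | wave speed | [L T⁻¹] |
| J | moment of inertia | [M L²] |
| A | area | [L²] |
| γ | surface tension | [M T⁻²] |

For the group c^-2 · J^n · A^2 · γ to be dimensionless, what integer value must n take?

-1

Balance the M exponent: (1)·n from J, plus −2·(0) + 2·(0) + (1) = 1 from the rest, must sum to zero.
n + 1 = 0, so n = -1.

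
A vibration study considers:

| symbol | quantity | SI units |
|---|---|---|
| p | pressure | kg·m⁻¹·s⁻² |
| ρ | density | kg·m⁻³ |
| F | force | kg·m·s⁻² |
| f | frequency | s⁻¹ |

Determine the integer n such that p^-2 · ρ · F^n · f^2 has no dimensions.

Balance the M exponent: (1)·n from F, plus −2·(1) + (1) + 2·(0) = -1 from the rest, must sum to zero.
n − 1 = 0, so n = 1.

1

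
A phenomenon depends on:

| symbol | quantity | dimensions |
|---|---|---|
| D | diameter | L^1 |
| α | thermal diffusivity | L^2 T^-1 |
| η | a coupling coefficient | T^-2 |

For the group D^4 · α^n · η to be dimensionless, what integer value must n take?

Balance the L exponent: (2)·n from α, plus 4·(1) + (0) = 4 from the rest, must sum to zero.
2n + 4 = 0, so n = -2.

-2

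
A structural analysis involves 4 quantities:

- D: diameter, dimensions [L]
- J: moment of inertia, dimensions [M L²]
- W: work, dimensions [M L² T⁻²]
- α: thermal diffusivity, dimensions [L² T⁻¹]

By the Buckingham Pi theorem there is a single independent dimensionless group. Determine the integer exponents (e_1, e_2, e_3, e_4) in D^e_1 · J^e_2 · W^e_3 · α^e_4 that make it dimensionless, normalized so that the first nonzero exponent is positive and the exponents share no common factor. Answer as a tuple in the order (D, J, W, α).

M: e_1·(0) + e_2·(1) + e_3·(1) + e_4·(0) = 0
L: e_1·(1) + e_2·(2) + e_3·(2) + e_4·(2) = 0
T: e_1·(0) + e_2·(0) + e_3·(-2) + e_4·(-1) = 0
Solving this homogeneous linear system for the smallest-integer solution (first nonzero entry positive) gives (4, -1, 1, -2).

(4, -1, 1, -2)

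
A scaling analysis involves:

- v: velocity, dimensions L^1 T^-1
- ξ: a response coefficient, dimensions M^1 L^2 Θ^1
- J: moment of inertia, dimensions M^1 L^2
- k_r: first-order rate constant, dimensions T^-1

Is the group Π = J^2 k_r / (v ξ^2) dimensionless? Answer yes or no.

Sum the exponent of each base dimension across the product:
  M: −[v]_M − 2·[ξ]_M + 2·[J]_M + [k_r]_M = −(0) − 2·(1) + 2·(1) + (0) = 0
  L: −[v]_L − 2·[ξ]_L + 2·[J]_L + [k_r]_L = −(1) − 2·(2) + 2·(2) + (0) = -1
  T: −[v]_T − 2·[ξ]_T + 2·[J]_T + [k_r]_T = −(-1) − 2·(0) + 2·(0) + (-1) = 0
  Θ: −[v]_Θ − 2·[ξ]_Θ + 2·[J]_Θ + [k_r]_Θ = −(0) − 2·(1) + 2·(0) + (0) = -2
Net dimensions [L⁻¹ Θ⁻²] ≠ [1] — not dimensionless.

no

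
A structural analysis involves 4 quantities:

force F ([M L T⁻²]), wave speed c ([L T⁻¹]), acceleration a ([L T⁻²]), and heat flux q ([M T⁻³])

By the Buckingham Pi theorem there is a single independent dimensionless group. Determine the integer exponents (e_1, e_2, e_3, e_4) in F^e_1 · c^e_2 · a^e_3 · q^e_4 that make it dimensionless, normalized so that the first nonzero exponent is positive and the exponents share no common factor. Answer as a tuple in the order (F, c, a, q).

M: e_1·(1) + e_2·(0) + e_3·(0) + e_4·(1) = 0
L: e_1·(1) + e_2·(1) + e_3·(1) + e_4·(0) = 0
T: e_1·(-2) + e_2·(-1) + e_3·(-2) + e_4·(-3) = 0
Solving this homogeneous linear system for the smallest-integer solution (first nonzero entry positive) gives (1, -3, 2, -1).

(1, -3, 2, -1)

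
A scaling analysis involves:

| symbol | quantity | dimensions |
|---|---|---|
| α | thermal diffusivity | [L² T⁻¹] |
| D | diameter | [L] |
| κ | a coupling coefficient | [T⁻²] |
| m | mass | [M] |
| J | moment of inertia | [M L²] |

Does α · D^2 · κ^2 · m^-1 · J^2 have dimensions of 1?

Sum the exponent of each base dimension across the product:
  M: [α]_M + 2·[D]_M + 2·[κ]_M − [m]_M + 2·[J]_M = (0) + 2·(0) + 2·(0) − (1) + 2·(1) = 1
  L: [α]_L + 2·[D]_L + 2·[κ]_L − [m]_L + 2·[J]_L = (2) + 2·(1) + 2·(0) − (0) + 2·(2) = 8
  T: [α]_T + 2·[D]_T + 2·[κ]_T − [m]_T + 2·[J]_T = (-1) + 2·(0) + 2·(-2) − (0) + 2·(0) = -5
Net dimensions [M L⁸ T⁻⁵] ≠ [1] — not dimensionless.

no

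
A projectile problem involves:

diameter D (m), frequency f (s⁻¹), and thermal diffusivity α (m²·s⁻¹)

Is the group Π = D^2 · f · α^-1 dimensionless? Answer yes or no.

yes

Sum the exponent of each base dimension across the product:
  L: 2·[D]_L + [f]_L − [α]_L = 2·(1) + (0) − (2) = 0
  T: 2·[D]_T + [f]_T − [α]_T = 2·(0) + (-1) − (-1) = 0
All base exponents vanish — dimensionless.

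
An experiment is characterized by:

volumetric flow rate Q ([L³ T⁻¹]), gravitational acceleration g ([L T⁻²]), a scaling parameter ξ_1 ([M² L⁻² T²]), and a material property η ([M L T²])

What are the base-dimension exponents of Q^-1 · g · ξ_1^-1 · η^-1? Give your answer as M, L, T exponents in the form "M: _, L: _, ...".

Collect each base-dimension exponent across the product:
  M: −(0) + (0) − (2) − (1) = -3
  L: −(3) + (1) − (-2) − (1) = -1
  T: −(-1) + (-2) − (2) − (2) = -5
So the dimensions are [M⁻³ L⁻¹ T⁻⁵].

M: -3, L: -1, T: -5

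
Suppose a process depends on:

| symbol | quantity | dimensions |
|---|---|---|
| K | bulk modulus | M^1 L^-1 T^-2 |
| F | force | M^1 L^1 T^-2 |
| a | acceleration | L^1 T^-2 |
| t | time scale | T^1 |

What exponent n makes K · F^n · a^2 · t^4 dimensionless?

Balance the M exponent: (1)·n from F, plus (1) + 2·(0) + 4·(0) = 1 from the rest, must sum to zero.
n + 1 = 0, so n = -1.

-1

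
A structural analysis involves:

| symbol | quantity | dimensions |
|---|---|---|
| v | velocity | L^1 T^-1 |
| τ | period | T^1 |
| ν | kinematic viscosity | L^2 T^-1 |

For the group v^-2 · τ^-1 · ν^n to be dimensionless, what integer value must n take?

1

Balance the L exponent: (2)·n from ν, plus −2·(1) − (0) = -2 from the rest, must sum to zero.
2n − 2 = 0, so n = 1.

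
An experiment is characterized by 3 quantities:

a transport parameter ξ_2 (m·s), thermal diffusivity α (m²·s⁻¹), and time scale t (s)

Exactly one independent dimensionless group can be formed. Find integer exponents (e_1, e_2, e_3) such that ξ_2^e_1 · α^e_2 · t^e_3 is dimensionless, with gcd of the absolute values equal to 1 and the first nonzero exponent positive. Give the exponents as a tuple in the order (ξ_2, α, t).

L: e_1·(1) + e_2·(2) + e_3·(0) = 0
T: e_1·(1) + e_2·(-1) + e_3·(1) = 0
Solving this homogeneous linear system for the smallest-integer solution (first nonzero entry positive) gives (2, -1, -3).

(2, -1, -3)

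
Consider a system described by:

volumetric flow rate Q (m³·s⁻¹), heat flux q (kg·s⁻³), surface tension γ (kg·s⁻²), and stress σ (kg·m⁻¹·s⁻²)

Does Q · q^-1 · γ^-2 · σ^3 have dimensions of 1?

Sum the exponent of each base dimension across the product:
  M: [Q]_M − [q]_M − 2·[γ]_M + 3·[σ]_M = (0) − (1) − 2·(1) + 3·(1) = 0
  L: [Q]_L − [q]_L − 2·[γ]_L + 3·[σ]_L = (3) − (0) − 2·(0) + 3·(-1) = 0
  T: [Q]_T − [q]_T − 2·[γ]_T + 3·[σ]_T = (-1) − (-3) − 2·(-2) + 3·(-2) = 0
All base exponents vanish — dimensionless.

yes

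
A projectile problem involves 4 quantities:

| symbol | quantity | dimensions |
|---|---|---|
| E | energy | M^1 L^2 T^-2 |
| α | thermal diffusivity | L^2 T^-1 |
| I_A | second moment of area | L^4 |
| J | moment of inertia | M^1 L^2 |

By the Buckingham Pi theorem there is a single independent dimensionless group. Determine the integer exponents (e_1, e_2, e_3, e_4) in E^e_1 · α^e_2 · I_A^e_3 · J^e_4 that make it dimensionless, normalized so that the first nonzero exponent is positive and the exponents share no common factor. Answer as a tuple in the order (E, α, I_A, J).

M: e_1·(1) + e_2·(0) + e_3·(0) + e_4·(1) = 0
L: e_1·(2) + e_2·(2) + e_3·(4) + e_4·(2) = 0
T: e_1·(-2) + e_2·(-1) + e_3·(0) + e_4·(0) = 0
Solving this homogeneous linear system for the smallest-integer solution (first nonzero entry positive) gives (1, -2, 1, -1).

(1, -2, 1, -1)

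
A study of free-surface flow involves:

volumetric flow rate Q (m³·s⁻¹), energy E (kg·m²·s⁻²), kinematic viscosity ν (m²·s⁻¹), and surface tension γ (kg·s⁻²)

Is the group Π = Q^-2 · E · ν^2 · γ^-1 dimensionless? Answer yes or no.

yes

Sum the exponent of each base dimension across the product:
  M: −2·[Q]_M + [E]_M + 2·[ν]_M − [γ]_M = −2·(0) + (1) + 2·(0) − (1) = 0
  L: −2·[Q]_L + [E]_L + 2·[ν]_L − [γ]_L = −2·(3) + (2) + 2·(2) − (0) = 0
  T: −2·[Q]_T + [E]_T + 2·[ν]_T − [γ]_T = −2·(-1) + (-2) + 2·(-1) − (-2) = 0
All base exponents vanish — dimensionless.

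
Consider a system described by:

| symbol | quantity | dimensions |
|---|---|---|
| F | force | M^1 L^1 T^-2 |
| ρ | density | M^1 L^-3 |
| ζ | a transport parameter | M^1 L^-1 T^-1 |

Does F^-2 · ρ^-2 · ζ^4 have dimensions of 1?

Sum the exponent of each base dimension across the product:
  M: −2·[F]_M − 2·[ρ]_M + 4·[ζ]_M = −2·(1) − 2·(1) + 4·(1) = 0
  L: −2·[F]_L − 2·[ρ]_L + 4·[ζ]_L = −2·(1) − 2·(-3) + 4·(-1) = 0
  T: −2·[F]_T − 2·[ρ]_T + 4·[ζ]_T = −2·(-2) − 2·(0) + 4·(-1) = 0
All base exponents vanish — dimensionless.

yes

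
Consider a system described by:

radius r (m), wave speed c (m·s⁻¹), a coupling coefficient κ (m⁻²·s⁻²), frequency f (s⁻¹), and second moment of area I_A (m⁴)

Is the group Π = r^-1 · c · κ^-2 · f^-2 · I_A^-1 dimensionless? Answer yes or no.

Sum the exponent of each base dimension across the product:
  L: −[r]_L + [c]_L − 2·[κ]_L − 2·[f]_L − [I_A]_L = −(1) + (1) − 2·(-2) − 2·(0) − (4) = 0
  T: −[r]_T + [c]_T − 2·[κ]_T − 2·[f]_T − [I_A]_T = −(0) + (-1) − 2·(-2) − 2·(-1) − (0) = 5
Net dimensions [T⁵] ≠ [1] — not dimensionless.

no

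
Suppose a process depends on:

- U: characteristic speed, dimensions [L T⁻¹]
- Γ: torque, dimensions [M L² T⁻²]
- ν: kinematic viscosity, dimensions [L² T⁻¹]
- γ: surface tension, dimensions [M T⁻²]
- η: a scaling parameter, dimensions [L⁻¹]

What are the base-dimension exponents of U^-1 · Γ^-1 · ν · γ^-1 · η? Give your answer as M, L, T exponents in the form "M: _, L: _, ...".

M: -2, L: -2, T: 4

Collect each base-dimension exponent across the product:
  M: −(0) − (1) + (0) − (1) + (0) = -2
  L: −(1) − (2) + (2) − (0) + (-1) = -2
  T: −(-1) − (-2) + (-1) − (-2) + (0) = 4
So the dimensions are [M⁻² L⁻² T⁴].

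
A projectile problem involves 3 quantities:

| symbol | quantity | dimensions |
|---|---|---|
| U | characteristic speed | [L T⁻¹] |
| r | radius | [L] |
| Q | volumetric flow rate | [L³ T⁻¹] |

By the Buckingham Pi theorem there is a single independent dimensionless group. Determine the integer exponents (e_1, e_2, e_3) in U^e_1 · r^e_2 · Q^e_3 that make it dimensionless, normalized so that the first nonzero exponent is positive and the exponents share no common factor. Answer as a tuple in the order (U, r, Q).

(1, 2, -1)

L: e_1·(1) + e_2·(1) + e_3·(3) = 0
T: e_1·(-1) + e_2·(0) + e_3·(-1) = 0
Solving this homogeneous linear system for the smallest-integer solution (first nonzero entry positive) gives (1, 2, -1).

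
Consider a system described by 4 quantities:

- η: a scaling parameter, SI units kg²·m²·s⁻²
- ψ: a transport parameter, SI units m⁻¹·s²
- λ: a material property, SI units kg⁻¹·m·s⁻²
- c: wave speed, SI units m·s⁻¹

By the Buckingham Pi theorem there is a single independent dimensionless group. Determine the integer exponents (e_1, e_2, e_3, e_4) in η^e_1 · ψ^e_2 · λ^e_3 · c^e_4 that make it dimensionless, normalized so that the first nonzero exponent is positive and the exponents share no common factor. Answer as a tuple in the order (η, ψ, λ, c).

(1, 2, 2, -2)

M: e_1·(2) + e_2·(0) + e_3·(-1) + e_4·(0) = 0
L: e_1·(2) + e_2·(-1) + e_3·(1) + e_4·(1) = 0
T: e_1·(-2) + e_2·(2) + e_3·(-2) + e_4·(-1) = 0
Solving this homogeneous linear system for the smallest-integer solution (first nonzero entry positive) gives (1, 2, 2, -2).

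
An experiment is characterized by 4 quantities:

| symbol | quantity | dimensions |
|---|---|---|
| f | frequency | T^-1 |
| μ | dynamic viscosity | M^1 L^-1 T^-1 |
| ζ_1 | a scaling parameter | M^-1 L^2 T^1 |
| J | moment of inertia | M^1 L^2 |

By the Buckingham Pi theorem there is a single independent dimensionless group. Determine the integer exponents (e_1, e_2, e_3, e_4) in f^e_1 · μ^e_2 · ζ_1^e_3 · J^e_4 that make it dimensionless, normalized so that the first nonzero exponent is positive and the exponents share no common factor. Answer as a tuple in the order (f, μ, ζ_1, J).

(1, -4, -3, 1)

M: e_1·(0) + e_2·(1) + e_3·(-1) + e_4·(1) = 0
L: e_1·(0) + e_2·(-1) + e_3·(2) + e_4·(2) = 0
T: e_1·(-1) + e_2·(-1) + e_3·(1) + e_4·(0) = 0
Solving this homogeneous linear system for the smallest-integer solution (first nonzero entry positive) gives (1, -4, -3, 1).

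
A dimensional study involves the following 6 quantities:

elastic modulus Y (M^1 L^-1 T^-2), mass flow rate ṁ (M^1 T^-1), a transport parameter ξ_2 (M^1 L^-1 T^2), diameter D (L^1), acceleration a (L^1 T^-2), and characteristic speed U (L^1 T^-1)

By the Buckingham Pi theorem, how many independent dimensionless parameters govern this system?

There are 6 variables and 3 base dimensions (M, L, T).
The dimension matrix has rank 3.
Independent dimensionless groups: 6 − 3 = 3.

3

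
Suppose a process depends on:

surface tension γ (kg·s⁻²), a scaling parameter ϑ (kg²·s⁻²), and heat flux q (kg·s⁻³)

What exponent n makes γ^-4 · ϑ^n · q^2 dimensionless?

Balance the M exponent: (2)·n from ϑ, plus −4·(1) + 2·(1) = -2 from the rest, must sum to zero.
2n − 2 = 0, so n = 1.

1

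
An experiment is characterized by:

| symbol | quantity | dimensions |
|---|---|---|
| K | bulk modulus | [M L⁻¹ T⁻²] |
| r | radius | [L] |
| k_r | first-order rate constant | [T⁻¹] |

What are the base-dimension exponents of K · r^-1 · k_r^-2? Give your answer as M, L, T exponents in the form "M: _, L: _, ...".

M: 1, L: -2, T: 0

Collect each base-dimension exponent across the product:
  M: (1) − (0) − 2·(0) = 1
  L: (-1) − (1) − 2·(0) = -2
  T: (-2) − (0) − 2·(-1) = 0
So the dimensions are [M L⁻²].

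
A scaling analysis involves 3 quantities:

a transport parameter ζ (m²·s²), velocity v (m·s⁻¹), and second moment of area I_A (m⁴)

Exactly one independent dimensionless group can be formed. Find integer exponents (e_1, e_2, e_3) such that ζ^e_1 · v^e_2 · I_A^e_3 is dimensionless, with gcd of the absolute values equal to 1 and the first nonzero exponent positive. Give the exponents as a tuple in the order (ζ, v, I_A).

(1, 2, -1)

L: e_1·(2) + e_2·(1) + e_3·(4) = 0
T: e_1·(2) + e_2·(-1) + e_3·(0) = 0
Solving this homogeneous linear system for the smallest-integer solution (first nonzero entry positive) gives (1, 2, -1).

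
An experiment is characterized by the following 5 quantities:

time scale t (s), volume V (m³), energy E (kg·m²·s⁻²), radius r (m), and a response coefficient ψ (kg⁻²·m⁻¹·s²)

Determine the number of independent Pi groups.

There are 5 variables and 3 base dimensions (M, L, T).
The dimension matrix has rank 3.
Independent dimensionless groups: 5 − 3 = 2.

2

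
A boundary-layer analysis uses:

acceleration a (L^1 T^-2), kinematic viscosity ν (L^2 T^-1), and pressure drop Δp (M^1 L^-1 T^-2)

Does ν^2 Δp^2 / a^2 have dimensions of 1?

Sum the exponent of each base dimension across the product:
  M: −2·[a]_M + 2·[ν]_M + 2·[Δp]_M = −2·(0) + 2·(0) + 2·(1) = 2
  L: −2·[a]_L + 2·[ν]_L + 2·[Δp]_L = −2·(1) + 2·(2) + 2·(-1) = 0
  T: −2·[a]_T + 2·[ν]_T + 2·[Δp]_T = −2·(-2) + 2·(-1) + 2·(-2) = -2
Net dimensions [M² T⁻²] ≠ [1] — not dimensionless.

no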